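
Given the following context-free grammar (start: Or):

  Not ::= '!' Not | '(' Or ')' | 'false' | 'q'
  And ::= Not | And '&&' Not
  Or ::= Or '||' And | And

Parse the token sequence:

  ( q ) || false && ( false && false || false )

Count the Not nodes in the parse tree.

7

[Or [Or [And [Not ( [Or [And [Not q]]] )]]] || [And [And [Not false]] && [Not ( [Or [Or [And [And [Not false]] && [Not false]]] || [And [Not false]]] )]]]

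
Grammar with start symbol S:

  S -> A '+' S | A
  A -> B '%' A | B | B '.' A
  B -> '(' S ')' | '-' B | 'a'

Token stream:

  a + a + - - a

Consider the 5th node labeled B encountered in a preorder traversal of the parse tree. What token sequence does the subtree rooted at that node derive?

[S [A [B a]] + [S [A [B a]] + [S [A [B - [B - [B a]]]]]]]

a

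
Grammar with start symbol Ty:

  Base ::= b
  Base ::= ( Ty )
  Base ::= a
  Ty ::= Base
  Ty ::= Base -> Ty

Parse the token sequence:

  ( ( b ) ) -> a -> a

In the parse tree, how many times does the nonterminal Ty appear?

5

[Ty [Base ( [Ty [Base ( [Ty [Base b]] )]] )] -> [Ty [Base a] -> [Ty [Base a]]]]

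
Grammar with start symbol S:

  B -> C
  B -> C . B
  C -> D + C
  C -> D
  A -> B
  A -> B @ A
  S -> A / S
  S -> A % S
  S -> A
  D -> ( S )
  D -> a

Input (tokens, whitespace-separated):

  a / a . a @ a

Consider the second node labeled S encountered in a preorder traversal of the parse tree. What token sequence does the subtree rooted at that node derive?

[S [A [B [C [D a]]]] / [S [A [B [C [D a]] . [B [C [D a]]]] @ [A [B [C [D a]]]]]]]

a . a @ a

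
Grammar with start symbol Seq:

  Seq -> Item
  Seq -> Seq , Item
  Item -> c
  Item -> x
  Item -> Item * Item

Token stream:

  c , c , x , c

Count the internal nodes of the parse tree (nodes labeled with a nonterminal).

[Seq [Seq [Seq [Seq [Item c]] , [Item c]] , [Item x]] , [Item c]]

8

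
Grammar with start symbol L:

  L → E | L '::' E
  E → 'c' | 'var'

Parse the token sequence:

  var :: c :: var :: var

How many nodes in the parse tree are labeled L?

[L [L [L [L [E var]] :: [E c]] :: [E var]] :: [E var]]

4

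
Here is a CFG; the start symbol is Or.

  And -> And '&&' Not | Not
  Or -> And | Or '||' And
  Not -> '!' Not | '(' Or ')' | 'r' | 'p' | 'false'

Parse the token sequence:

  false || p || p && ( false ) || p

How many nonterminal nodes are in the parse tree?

[Or [Or [Or [Or [And [Not false]]] || [And [Not p]]] || [And [And [Not p]] && [Not ( [Or [And [Not false]]] )]]] || [And [Not p]]]

17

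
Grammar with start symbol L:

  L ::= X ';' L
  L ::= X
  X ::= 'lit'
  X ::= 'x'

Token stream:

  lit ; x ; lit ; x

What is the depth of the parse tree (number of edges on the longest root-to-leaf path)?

5

[L [X lit] ; [L [X x] ; [L [X lit] ; [L [X x]]]]]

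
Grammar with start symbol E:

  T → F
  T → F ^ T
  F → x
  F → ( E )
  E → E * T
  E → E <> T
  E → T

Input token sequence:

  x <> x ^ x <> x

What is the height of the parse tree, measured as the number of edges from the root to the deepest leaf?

[E [E [E [T [F x]]] <> [T [F x] ^ [T [F x]]]] <> [T [F x]]]

5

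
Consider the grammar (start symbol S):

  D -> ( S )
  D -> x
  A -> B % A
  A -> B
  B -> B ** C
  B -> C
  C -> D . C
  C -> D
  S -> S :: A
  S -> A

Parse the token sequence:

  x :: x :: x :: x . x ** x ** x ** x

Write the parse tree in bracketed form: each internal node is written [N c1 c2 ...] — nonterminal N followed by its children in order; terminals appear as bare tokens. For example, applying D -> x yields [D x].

[S [S [S [S [A [B [C [D x]]]]] :: [A [B [C [D x]]]]] :: [A [B [C [D x]]]]] :: [A [B [B [B [B [C [D x] . [C [D x]]]] ** [C [D x]]] ** [C [D x]]] ** [C [D x]]]]]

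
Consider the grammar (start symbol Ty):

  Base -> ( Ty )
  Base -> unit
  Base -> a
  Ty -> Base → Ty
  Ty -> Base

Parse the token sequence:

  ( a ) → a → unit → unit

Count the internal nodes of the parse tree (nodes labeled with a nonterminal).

10

[Ty [Base ( [Ty [Base a]] )] → [Ty [Base a] → [Ty [Base unit] → [Ty [Base unit]]]]]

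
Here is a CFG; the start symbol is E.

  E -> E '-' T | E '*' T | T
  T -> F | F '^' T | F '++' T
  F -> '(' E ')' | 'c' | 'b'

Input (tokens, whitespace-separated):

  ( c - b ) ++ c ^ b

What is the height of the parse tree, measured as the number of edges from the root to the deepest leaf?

[E [T [F ( [E [E [T [F c]]] - [T [F b]]] )] ++ [T [F c] ^ [T [F b]]]]]

7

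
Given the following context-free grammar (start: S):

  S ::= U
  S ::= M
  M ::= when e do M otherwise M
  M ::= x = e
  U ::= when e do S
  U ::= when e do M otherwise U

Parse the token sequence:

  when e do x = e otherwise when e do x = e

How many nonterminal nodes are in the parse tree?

6

[S [U when e do [M x = e] otherwise [U when e do [S [M x = e]]]]]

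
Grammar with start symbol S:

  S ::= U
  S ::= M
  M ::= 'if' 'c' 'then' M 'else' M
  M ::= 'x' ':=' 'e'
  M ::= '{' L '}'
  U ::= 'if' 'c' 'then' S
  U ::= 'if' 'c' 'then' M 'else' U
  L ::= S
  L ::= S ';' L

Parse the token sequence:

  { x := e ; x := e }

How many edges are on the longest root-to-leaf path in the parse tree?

[S [M { [L [S [M x := e]] ; [L [S [M x := e]]]] }]]

6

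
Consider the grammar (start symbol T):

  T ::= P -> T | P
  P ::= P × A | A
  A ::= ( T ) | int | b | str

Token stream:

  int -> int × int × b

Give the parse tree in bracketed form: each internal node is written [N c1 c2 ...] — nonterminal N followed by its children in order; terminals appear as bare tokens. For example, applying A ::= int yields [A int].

[T [P [A int]] -> [T [P [P [P [A int]] × [A int]] × [A b]]]]

T
P -> T
A -> T
int -> T
int -> P
int -> P × A
int -> P × A × A
int -> A × A × A
int -> int × A × A
int -> int × int × A
int -> int × int × b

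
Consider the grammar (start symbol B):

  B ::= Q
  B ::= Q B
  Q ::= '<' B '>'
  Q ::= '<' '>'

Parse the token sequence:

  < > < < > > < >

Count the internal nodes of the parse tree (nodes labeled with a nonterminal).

[B [Q < >] [B [Q < [B [Q < >]] >] [B [Q < >]]]]

8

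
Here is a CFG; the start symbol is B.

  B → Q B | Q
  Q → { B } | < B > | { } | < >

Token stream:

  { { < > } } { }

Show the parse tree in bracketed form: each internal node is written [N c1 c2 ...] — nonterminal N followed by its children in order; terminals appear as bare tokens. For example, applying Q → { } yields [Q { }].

B
Q B
{ B } B
{ Q } B
{ { B } } B
{ { Q } } B
{ { < > } } B
{ { < > } } Q
{ { < > } } { }

[B [Q { [B [Q { [B [Q < >]] }]] }] [B [Q { }]]]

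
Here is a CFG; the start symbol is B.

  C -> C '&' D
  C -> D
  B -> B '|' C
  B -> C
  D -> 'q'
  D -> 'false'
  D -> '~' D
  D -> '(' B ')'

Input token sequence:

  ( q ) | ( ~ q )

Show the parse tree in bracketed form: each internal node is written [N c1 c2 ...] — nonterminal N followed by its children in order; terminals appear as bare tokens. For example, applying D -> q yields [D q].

B
B | C
C | C
D | C
( B ) | C
( C ) | C
( D ) | C
( q ) | C
( q ) | D
( q ) | ( B )
( q ) | ( C )
( q ) | ( D )
( q ) | ( ~ D )
( q ) | ( ~ q )

[B [B [C [D ( [B [C [D q]]] )]]] | [C [D ( [B [C [D ~ [D q]]]] )]]]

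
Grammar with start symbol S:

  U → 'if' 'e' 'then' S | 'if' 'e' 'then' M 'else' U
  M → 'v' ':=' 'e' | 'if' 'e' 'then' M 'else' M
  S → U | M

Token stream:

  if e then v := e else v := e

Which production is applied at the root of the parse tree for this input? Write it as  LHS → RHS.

S → M

[S [M if e then [M v := e] else [M v := e]]]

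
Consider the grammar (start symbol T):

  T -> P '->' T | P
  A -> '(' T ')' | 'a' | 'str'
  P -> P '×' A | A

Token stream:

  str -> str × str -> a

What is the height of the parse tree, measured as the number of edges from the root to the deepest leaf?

[T [P [A str]] -> [T [P [P [A str]] × [A str]] -> [T [P [A a]]]]]

5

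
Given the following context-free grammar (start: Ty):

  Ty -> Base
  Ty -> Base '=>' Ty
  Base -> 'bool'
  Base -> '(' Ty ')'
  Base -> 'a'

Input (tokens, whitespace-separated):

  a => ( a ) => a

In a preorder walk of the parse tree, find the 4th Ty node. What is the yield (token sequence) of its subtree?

a

[Ty [Base a] => [Ty [Base ( [Ty [Base a]] )] => [Ty [Base a]]]]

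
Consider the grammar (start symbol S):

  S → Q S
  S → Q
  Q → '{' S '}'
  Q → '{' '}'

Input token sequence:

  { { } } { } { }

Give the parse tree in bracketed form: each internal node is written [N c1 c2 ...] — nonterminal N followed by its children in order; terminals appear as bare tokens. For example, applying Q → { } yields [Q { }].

S
Q S
{ S } S
{ Q } S
{ { } } S
{ { } } Q S
{ { } } { } S
{ { } } { } Q
{ { } } { } { }

[S [Q { [S [Q { }]] }] [S [Q { }] [S [Q { }]]]]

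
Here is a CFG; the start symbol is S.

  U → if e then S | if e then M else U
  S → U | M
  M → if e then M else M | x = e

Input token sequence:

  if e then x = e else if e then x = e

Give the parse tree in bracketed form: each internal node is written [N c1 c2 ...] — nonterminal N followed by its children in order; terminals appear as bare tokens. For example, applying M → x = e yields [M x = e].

S
U
if e then M else U
if e then x = e else U
if e then x = e else if e then S
if e then x = e else if e then M
if e then x = e else if e then x = e

[S [U if e then [M x = e] else [U if e then [S [M x = e]]]]]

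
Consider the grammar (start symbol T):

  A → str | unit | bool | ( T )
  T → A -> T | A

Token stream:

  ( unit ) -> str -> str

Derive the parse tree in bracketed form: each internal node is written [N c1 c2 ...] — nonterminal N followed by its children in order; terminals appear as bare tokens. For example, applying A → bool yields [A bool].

[T [A ( [T [A unit]] )] -> [T [A str] -> [T [A str]]]]

T
A -> T
( T ) -> T
( A ) -> T
( unit ) -> T
( unit ) -> A -> T
( unit ) -> str -> T
( unit ) -> str -> A
( unit ) -> str -> str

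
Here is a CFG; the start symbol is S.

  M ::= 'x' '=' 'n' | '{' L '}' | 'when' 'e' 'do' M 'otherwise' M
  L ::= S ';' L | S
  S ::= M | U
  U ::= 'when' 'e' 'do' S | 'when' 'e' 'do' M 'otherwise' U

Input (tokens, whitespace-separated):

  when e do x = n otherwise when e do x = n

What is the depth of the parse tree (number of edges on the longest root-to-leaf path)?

[S [U when e do [M x = n] otherwise [U when e do [S [M x = n]]]]]

5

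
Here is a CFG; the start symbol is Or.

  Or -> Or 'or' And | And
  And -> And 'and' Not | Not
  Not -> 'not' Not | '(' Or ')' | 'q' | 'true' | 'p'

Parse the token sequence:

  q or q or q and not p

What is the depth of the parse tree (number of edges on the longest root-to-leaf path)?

[Or [Or [Or [And [Not q]]] or [And [Not q]]] or [And [And [Not q]] and [Not not [Not p]]]]

5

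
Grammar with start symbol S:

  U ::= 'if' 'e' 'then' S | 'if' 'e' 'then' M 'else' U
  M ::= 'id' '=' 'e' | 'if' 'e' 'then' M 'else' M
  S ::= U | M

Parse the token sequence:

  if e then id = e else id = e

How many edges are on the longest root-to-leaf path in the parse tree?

3

[S [M if e then [M id = e] else [M id = e]]]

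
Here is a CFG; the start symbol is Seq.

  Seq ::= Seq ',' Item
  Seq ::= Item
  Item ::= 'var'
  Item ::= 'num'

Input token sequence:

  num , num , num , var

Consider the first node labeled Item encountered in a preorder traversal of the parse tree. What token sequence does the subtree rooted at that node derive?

[Seq [Seq [Seq [Seq [Item num]] , [Item num]] , [Item num]] , [Item var]]

num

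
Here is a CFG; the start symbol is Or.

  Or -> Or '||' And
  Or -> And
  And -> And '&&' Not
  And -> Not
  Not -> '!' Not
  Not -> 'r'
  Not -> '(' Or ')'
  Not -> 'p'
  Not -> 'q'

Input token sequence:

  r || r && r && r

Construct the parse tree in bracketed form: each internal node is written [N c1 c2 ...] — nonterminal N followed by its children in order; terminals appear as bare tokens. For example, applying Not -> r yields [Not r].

[Or [Or [And [Not r]]] || [And [And [And [Not r]] && [Not r]] && [Not r]]]

Or
Or || And
And || And
Not || And
r || And
r || And && Not
r || And && Not && Not
r || Not && Not && Not
r || r && Not && Not
r || r && r && Not
r || r && r && r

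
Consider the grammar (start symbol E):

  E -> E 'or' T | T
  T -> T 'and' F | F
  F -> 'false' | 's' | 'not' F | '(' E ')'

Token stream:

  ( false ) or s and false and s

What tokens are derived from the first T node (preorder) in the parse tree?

[E [E [T [F ( [E [T [F false]]] )]]] or [T [T [T [F s]] and [F false]] and [F s]]]

( false )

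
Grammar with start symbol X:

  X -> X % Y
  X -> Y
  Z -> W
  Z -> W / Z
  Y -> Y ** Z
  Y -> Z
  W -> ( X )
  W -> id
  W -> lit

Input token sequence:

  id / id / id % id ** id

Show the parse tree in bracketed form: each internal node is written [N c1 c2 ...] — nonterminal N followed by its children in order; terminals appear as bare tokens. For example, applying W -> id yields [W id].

[X [X [Y [Z [W id] / [Z [W id] / [Z [W id]]]]]] % [Y [Y [Z [W id]]] ** [Z [W id]]]]

X
X % Y
Y % Y
Z % Y
W / Z % Y
id / Z % Y
id / W / Z % Y
id / id / Z % Y
id / id / W % Y
id / id / id % Y
id / id / id % Y ** Z
id / id / id % Z ** Z
id / id / id % W ** Z
id / id / id % id ** Z
id / id / id % id ** W
id / id / id % id ** id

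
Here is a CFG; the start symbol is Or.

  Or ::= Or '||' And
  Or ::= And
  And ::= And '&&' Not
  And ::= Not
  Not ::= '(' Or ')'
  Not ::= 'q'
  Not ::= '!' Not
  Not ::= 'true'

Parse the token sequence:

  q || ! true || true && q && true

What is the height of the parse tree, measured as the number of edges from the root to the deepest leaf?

5

[Or [Or [Or [And [Not q]]] || [And [Not ! [Not true]]]] || [And [And [And [Not true]] && [Not q]] && [Not true]]]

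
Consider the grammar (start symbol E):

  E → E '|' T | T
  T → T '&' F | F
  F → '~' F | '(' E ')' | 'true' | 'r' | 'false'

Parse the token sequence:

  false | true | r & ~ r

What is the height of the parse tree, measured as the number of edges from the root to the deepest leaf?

5

[E [E [E [T [F false]]] | [T [F true]]] | [T [T [F r]] & [F ~ [F r]]]]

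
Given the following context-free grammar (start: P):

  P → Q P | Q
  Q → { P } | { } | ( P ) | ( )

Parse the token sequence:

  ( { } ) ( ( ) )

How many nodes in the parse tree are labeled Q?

4

[P [Q ( [P [Q { }]] )] [P [Q ( [P [Q ( )]] )]]]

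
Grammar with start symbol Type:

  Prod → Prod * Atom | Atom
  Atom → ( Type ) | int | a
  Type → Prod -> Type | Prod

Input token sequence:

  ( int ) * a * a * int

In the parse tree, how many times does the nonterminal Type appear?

2

[Type [Prod [Prod [Prod [Prod [Atom ( [Type [Prod [Atom int]]] )]] * [Atom a]] * [Atom a]] * [Atom int]]]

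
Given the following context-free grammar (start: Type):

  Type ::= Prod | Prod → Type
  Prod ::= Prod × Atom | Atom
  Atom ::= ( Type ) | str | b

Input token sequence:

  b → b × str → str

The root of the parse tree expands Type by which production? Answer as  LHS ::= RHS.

Type ::= Prod → Type

[Type [Prod [Atom b]] → [Type [Prod [Prod [Atom b]] × [Atom str]] → [Type [Prod [Atom str]]]]]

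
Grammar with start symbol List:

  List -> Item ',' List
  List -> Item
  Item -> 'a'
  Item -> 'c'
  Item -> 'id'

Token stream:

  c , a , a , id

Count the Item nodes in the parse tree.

4

[List [Item c] , [List [Item a] , [List [Item a] , [List [Item id]]]]]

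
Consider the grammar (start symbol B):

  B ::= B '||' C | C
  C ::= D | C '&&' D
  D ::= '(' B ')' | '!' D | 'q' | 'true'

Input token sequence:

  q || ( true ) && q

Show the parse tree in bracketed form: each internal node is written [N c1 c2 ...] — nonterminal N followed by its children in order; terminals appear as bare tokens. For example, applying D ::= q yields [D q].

[B [B [C [D q]]] || [C [C [D ( [B [C [D true]]] )]] && [D q]]]

B
B || C
C || C
D || C
q || C
q || C && D
q || D && D
q || ( B ) && D
q || ( C ) && D
q || ( D ) && D
q || ( true ) && D
q || ( true ) && q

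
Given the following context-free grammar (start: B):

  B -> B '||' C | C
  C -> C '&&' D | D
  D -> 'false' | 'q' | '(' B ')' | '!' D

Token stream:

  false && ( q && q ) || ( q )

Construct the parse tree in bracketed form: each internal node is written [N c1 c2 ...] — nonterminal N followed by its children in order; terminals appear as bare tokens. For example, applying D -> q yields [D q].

[B [B [C [C [D false]] && [D ( [B [C [C [D q]] && [D q]]] )]]] || [C [D ( [B [C [D q]]] )]]]

B
B || C
C || C
C && D || C
D && D || C
false && D || C
false && ( B ) || C
false && ( C ) || C
false && ( C && D ) || C
false && ( D && D ) || C
false && ( q && D ) || C
false && ( q && q ) || C
false && ( q && q ) || D
false && ( q && q ) || ( B )
false && ( q && q ) || ( C )
false && ( q && q ) || ( D )
false && ( q && q ) || ( q )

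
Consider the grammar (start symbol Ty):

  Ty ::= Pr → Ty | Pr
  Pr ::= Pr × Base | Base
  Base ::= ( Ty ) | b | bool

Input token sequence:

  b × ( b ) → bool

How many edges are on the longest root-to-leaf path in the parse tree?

6

[Ty [Pr [Pr [Base b]] × [Base ( [Ty [Pr [Base b]]] )]] → [Ty [Pr [Base bool]]]]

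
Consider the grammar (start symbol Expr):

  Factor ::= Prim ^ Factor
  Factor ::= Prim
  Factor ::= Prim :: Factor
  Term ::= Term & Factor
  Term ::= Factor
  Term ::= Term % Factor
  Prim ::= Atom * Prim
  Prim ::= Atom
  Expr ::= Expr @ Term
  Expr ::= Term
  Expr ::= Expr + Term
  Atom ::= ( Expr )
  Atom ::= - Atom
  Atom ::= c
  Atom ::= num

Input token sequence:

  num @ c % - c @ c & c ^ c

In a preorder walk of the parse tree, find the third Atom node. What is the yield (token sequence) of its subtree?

[Expr [Expr [Expr [Term [Factor [Prim [Atom num]]]]] @ [Term [Term [Factor [Prim [Atom c]]]] % [Factor [Prim [Atom - [Atom c]]]]]] @ [Term [Term [Factor [Prim [Atom c]]]] & [Factor [Prim [Atom c]] ^ [Factor [Prim [Atom c]]]]]]

- c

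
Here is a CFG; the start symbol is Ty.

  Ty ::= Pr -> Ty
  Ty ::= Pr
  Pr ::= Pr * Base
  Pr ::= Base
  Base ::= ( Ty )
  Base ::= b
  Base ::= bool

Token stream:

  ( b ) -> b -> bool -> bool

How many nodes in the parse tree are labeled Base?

5

[Ty [Pr [Base ( [Ty [Pr [Base b]]] )]] -> [Ty [Pr [Base b]] -> [Ty [Pr [Base bool]] -> [Ty [Pr [Base bool]]]]]]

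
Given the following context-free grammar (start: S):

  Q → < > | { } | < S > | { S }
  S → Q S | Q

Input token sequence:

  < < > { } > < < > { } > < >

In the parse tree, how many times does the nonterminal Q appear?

[S [Q < [S [Q < >] [S [Q { }]]] >] [S [Q < [S [Q < >] [S [Q { }]]] >] [S [Q < >]]]]

7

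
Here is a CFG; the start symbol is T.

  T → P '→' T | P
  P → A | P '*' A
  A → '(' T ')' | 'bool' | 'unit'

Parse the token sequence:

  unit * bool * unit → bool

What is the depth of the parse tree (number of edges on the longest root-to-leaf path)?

5

[T [P [P [P [A unit]] * [A bool]] * [A unit]] → [T [P [A bool]]]]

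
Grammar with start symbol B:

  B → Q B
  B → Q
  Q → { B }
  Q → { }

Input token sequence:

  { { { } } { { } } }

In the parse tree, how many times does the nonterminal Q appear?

5

[B [Q { [B [Q { [B [Q { }]] }] [B [Q { [B [Q { }]] }]]] }]]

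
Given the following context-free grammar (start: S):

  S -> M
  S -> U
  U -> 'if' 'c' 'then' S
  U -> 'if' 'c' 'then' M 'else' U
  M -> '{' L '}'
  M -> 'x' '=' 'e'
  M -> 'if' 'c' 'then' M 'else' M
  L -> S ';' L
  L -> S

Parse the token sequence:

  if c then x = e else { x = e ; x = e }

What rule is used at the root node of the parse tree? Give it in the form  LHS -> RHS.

[S [M if c then [M x = e] else [M { [L [S [M x = e]] ; [L [S [M x = e]]]] }]]]

S -> M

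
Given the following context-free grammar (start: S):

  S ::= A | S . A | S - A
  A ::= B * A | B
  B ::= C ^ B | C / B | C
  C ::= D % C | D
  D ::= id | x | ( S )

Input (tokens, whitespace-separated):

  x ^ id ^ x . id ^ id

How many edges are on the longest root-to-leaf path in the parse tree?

[S [S [A [B [C [D x]] ^ [B [C [D id]] ^ [B [C [D x]]]]]]] . [A [B [C [D id]] ^ [B [C [D id]]]]]]

8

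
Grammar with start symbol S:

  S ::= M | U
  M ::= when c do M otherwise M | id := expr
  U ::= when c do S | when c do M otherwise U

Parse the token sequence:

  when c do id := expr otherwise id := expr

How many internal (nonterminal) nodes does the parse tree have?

[S [M when c do [M id := expr] otherwise [M id := expr]]]

4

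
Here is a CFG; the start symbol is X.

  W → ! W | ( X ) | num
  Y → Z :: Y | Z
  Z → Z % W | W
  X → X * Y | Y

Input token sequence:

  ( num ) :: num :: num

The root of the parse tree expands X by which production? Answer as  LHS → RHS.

X → Y

[X [Y [Z [W ( [X [Y [Z [W num]]]] )]] :: [Y [Z [W num]] :: [Y [Z [W num]]]]]]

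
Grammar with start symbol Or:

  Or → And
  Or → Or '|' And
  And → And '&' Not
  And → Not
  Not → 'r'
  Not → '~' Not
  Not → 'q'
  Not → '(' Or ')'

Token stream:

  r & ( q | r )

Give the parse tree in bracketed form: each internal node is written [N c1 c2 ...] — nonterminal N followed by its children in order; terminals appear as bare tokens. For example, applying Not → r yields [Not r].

[Or [And [And [Not r]] & [Not ( [Or [Or [And [Not q]]] | [And [Not r]]] )]]]

Or
And
And & Not
Not & Not
r & Not
r & ( Or )
r & ( Or | And )
r & ( And | And )
r & ( Not | And )
r & ( q | And )
r & ( q | Not )
r & ( q | r )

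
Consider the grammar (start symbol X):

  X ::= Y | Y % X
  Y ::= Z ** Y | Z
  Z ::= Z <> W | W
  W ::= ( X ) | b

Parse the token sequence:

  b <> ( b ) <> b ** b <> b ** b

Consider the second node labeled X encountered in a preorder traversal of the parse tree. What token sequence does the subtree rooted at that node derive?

b

[X [Y [Z [Z [Z [W b]] <> [W ( [X [Y [Z [W b]]]] )]] <> [W b]] ** [Y [Z [Z [W b]] <> [W b]] ** [Y [Z [W b]]]]]]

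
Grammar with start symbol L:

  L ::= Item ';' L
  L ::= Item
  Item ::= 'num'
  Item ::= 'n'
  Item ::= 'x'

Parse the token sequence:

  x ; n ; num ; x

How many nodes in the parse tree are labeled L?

[L [Item x] ; [L [Item n] ; [L [Item num] ; [L [Item x]]]]]

4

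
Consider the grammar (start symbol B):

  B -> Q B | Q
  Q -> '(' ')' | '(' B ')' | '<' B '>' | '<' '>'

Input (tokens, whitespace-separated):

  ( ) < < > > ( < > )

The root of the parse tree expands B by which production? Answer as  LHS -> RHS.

B -> Q B

[B [Q ( )] [B [Q < [B [Q < >]] >] [B [Q ( [B [Q < >]] )]]]]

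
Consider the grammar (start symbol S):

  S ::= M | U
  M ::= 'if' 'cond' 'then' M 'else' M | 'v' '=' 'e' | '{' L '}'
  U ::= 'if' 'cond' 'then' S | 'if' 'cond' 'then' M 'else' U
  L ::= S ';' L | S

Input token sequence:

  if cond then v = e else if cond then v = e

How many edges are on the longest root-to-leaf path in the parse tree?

[S [U if cond then [M v = e] else [U if cond then [S [M v = e]]]]]

5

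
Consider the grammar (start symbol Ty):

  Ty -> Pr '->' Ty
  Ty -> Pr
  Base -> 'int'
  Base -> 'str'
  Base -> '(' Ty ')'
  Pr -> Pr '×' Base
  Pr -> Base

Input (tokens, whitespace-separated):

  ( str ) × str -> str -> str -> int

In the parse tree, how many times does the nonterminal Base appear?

6

[Ty [Pr [Pr [Base ( [Ty [Pr [Base str]]] )]] × [Base str]] -> [Ty [Pr [Base str]] -> [Ty [Pr [Base str]] -> [Ty [Pr [Base int]]]]]]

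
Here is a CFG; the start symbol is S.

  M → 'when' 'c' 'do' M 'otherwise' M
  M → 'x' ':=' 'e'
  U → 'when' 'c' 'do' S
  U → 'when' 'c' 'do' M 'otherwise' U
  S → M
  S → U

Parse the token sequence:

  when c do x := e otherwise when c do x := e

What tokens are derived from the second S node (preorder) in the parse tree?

[S [U when c do [M x := e] otherwise [U when c do [S [M x := e]]]]]

x := e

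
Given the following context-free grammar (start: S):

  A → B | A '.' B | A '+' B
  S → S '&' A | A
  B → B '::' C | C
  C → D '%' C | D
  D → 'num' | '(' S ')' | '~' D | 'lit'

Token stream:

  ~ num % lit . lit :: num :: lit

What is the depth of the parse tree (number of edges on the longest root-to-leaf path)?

[S [A [A [B [C [D ~ [D num]] % [C [D lit]]]]] . [B [B [B [C [D lit]]] :: [C [D num]]] :: [C [D lit]]]]]

7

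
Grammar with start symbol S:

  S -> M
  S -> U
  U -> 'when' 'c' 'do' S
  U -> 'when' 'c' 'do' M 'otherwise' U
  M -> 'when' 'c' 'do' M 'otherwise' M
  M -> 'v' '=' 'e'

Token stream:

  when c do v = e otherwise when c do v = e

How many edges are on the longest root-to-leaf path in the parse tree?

5

[S [U when c do [M v = e] otherwise [U when c do [S [M v = e]]]]]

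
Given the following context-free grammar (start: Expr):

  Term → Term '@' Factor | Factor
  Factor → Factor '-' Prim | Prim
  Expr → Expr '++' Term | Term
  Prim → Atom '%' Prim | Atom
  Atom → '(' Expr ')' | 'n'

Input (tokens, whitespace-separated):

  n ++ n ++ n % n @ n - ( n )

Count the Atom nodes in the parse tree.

7

[Expr [Expr [Expr [Term [Factor [Prim [Atom n]]]]] ++ [Term [Factor [Prim [Atom n]]]]] ++ [Term [Term [Factor [Prim [Atom n] % [Prim [Atom n]]]]] @ [Factor [Factor [Prim [Atom n]]] - [Prim [Atom ( [Expr [Term [Factor [Prim [Atom n]]]]] )]]]]]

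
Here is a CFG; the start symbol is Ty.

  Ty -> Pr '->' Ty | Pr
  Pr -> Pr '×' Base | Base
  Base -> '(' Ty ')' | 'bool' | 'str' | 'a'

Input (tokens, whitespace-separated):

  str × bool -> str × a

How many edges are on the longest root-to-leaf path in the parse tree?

[Ty [Pr [Pr [Base str]] × [Base bool]] -> [Ty [Pr [Pr [Base str]] × [Base a]]]]

5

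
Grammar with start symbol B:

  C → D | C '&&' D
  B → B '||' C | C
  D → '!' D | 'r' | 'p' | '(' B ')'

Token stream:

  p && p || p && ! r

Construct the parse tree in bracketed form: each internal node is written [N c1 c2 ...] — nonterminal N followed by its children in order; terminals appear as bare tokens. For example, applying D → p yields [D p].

[B [B [C [C [D p]] && [D p]]] || [C [C [D p]] && [D ! [D r]]]]

B
B || C
C || C
C && D || C
D && D || C
p && D || C
p && p || C
p && p || C && D
p && p || D && D
p && p || p && D
p && p || p && ! D
p && p || p && ! r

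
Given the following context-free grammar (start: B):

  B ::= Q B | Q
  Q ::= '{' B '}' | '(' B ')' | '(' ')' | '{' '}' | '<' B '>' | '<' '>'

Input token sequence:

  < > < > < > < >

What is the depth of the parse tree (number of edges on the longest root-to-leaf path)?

5

[B [Q < >] [B [Q < >] [B [Q < >] [B [Q < >]]]]]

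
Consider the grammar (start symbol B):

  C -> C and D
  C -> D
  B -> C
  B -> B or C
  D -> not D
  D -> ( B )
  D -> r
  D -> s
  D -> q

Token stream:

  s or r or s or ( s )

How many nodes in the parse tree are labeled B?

[B [B [B [B [C [D s]]] or [C [D r]]] or [C [D s]]] or [C [D ( [B [C [D s]]] )]]]

5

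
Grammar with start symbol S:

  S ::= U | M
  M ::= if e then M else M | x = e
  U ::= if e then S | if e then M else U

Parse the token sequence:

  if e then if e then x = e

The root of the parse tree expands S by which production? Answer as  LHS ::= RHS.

[S [U if e then [S [U if e then [S [M x = e]]]]]]

S ::= U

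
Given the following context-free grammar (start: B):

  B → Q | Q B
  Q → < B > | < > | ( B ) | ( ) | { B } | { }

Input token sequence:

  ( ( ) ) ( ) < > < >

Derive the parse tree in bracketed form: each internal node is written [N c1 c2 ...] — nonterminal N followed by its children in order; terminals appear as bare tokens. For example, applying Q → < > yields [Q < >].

B
Q B
( B ) B
( Q ) B
( ( ) ) B
( ( ) ) Q B
( ( ) ) ( ) B
( ( ) ) ( ) Q B
( ( ) ) ( ) < > B
( ( ) ) ( ) < > Q
( ( ) ) ( ) < > < >

[B [Q ( [B [Q ( )]] )] [B [Q ( )] [B [Q < >] [B [Q < >]]]]]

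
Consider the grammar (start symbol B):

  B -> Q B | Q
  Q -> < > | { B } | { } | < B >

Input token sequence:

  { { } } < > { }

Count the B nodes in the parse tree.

[B [Q { [B [Q { }]] }] [B [Q < >] [B [Q { }]]]]

4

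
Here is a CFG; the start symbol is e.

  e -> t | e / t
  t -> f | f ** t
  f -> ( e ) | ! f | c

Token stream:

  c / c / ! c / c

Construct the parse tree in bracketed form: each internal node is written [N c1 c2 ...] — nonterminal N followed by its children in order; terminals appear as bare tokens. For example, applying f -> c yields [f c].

e
e / t
e / t / t
e / t / t / t
t / t / t / t
f / t / t / t
c / t / t / t
c / f / t / t
c / c / t / t
c / c / f / t
c / c / ! f / t
c / c / ! c / t
c / c / ! c / f
c / c / ! c / c

[e [e [e [e [t [f c]]] / [t [f c]]] / [t [f ! [f c]]]] / [t [f c]]]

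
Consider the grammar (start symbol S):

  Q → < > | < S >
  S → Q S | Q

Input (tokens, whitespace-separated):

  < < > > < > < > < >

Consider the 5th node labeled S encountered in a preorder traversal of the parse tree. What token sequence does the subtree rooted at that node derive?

[S [Q < [S [Q < >]] >] [S [Q < >] [S [Q < >] [S [Q < >]]]]]

< >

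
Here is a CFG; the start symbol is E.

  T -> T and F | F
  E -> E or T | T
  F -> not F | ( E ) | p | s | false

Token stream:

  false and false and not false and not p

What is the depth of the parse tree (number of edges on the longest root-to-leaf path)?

6

[E [T [T [T [T [F false]] and [F false]] and [F not [F false]]] and [F not [F p]]]]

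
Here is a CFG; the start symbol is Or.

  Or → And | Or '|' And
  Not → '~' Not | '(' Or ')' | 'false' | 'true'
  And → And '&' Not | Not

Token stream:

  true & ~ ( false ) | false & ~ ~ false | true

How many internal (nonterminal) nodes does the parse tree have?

[Or [Or [Or [And [And [Not true]] & [Not ~ [Not ( [Or [And [Not false]]] )]]]] | [And [And [Not false]] & [Not ~ [Not ~ [Not false]]]]] | [And [Not true]]]

19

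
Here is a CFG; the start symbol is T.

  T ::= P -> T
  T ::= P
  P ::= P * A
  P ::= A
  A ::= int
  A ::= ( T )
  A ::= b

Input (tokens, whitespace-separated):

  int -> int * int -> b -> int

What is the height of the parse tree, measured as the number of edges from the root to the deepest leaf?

[T [P [A int]] -> [T [P [P [A int]] * [A int]] -> [T [P [A b]] -> [T [P [A int]]]]]]

6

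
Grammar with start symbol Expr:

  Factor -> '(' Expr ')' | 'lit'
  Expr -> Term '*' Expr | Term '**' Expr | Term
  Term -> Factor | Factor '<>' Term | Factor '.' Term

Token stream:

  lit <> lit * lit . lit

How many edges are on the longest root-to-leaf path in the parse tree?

[Expr [Term [Factor lit] <> [Term [Factor lit]]] * [Expr [Term [Factor lit] . [Term [Factor lit]]]]]

5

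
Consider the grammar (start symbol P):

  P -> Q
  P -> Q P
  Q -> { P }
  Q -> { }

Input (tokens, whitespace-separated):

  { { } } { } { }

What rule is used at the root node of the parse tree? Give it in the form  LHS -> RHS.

P -> Q P

[P [Q { [P [Q { }]] }] [P [Q { }] [P [Q { }]]]]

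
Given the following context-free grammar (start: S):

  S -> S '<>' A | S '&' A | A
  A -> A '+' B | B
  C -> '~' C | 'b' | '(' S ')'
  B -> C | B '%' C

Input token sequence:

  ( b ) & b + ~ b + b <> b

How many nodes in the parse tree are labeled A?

6

[S [S [S [A [B [C ( [S [A [B [C b]]]] )]]]] & [A [A [A [B [C b]]] + [B [C ~ [C b]]]] + [B [C b]]]] <> [A [B [C b]]]]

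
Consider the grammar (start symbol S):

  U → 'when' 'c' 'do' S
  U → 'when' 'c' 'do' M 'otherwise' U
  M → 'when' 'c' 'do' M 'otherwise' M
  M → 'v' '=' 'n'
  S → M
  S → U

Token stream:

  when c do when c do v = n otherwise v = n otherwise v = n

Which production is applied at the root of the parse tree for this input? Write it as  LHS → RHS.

[S [M when c do [M when c do [M v = n] otherwise [M v = n]] otherwise [M v = n]]]

S → M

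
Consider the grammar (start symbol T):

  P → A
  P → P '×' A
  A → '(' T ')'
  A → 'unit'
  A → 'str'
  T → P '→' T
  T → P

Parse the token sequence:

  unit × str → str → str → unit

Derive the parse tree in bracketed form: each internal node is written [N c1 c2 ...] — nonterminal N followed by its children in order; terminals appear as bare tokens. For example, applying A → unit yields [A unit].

[T [P [P [A unit]] × [A str]] → [T [P [A str]] → [T [P [A str]] → [T [P [A unit]]]]]]

T
P → T
P × A → T
A × A → T
unit × A → T
unit × str → T
unit × str → P → T
unit × str → A → T
unit × str → str → T
unit × str → str → P → T
unit × str → str → A → T
unit × str → str → str → T
unit × str → str → str → P
unit × str → str → str → A
unit × str → str → str → unit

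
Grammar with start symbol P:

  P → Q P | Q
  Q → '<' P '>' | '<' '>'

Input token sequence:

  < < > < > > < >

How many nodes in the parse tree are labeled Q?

4

[P [Q < [P [Q < >] [P [Q < >]]] >] [P [Q < >]]]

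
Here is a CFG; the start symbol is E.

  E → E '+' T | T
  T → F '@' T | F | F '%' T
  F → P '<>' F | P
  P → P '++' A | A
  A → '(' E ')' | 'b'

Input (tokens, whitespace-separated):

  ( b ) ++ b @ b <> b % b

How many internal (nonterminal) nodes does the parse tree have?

23

[E [T [F [P [P [A ( [E [T [F [P [A b]]]]] )]] ++ [A b]]] @ [T [F [P [A b]] <> [F [P [A b]]]] % [T [F [P [A b]]]]]]]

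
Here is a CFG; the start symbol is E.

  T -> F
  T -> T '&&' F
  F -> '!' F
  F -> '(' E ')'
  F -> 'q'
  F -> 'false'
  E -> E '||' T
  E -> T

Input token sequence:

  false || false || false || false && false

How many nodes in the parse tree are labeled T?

5

[E [E [E [E [T [F false]]] || [T [F false]]] || [T [F false]]] || [T [T [F false]] && [F false]]]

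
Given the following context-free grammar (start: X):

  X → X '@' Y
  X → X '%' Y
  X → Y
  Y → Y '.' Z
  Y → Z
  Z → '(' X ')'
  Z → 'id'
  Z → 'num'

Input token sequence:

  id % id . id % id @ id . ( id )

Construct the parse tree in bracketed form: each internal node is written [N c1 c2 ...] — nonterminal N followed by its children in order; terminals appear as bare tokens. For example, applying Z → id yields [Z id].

X
X @ Y
X % Y @ Y
X % Y % Y @ Y
Y % Y % Y @ Y
Z % Y % Y @ Y
id % Y % Y @ Y
id % Y . Z % Y @ Y
id % Z . Z % Y @ Y
id % id . Z % Y @ Y
id % id . id % Y @ Y
id % id . id % Z @ Y
id % id . id % id @ Y
id % id . id % id @ Y . Z
id % id . id % id @ Z . Z
id % id . id % id @ id . Z
id % id . id % id @ id . ( X )
id % id . id % id @ id . ( Y )
id % id . id % id @ id . ( Z )
id % id . id % id @ id . ( id )

[X [X [X [X [Y [Z id]]] % [Y [Y [Z id]] . [Z id]]] % [Y [Z id]]] @ [Y [Y [Z id]] . [Z ( [X [Y [Z id]]] )]]]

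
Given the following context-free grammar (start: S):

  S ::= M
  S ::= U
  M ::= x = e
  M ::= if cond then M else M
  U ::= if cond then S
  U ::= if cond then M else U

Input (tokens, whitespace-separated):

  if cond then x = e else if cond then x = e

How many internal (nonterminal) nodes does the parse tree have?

[S [U if cond then [M x = e] else [U if cond then [S [M x = e]]]]]

6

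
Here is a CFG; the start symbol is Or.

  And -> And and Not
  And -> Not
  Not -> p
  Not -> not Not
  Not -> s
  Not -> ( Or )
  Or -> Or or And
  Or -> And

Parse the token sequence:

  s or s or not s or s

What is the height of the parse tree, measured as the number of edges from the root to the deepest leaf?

[Or [Or [Or [Or [And [Not s]]] or [And [Not s]]] or [And [Not not [Not s]]]] or [And [Not s]]]

6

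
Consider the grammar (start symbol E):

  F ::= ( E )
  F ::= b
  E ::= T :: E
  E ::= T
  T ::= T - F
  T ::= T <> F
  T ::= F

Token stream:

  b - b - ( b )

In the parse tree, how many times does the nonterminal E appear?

2

[E [T [T [T [F b]] - [F b]] - [F ( [E [T [F b]]] )]]]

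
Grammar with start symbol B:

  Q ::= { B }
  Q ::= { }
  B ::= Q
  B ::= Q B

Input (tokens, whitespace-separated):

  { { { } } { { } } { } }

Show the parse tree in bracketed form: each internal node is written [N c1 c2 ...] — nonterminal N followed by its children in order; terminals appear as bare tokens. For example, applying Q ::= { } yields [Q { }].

B
Q
{ B }
{ Q B }
{ { B } B }
{ { Q } B }
{ { { } } B }
{ { { } } Q B }
{ { { } } { B } B }
{ { { } } { Q } B }
{ { { } } { { } } B }
{ { { } } { { } } Q }
{ { { } } { { } } { } }

[B [Q { [B [Q { [B [Q { }]] }] [B [Q { [B [Q { }]] }] [B [Q { }]]]] }]]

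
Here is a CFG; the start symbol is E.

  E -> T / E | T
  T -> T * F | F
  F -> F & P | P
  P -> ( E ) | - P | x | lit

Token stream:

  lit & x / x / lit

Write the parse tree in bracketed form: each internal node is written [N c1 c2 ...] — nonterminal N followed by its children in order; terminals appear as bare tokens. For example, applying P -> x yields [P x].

[E [T [F [F [P lit]] & [P x]]] / [E [T [F [P x]]] / [E [T [F [P lit]]]]]]

E
T / E
F / E
F & P / E
P & P / E
lit & P / E
lit & x / E
lit & x / T / E
lit & x / F / E
lit & x / P / E
lit & x / x / E
lit & x / x / T
lit & x / x / F
lit & x / x / P
lit & x / x / lit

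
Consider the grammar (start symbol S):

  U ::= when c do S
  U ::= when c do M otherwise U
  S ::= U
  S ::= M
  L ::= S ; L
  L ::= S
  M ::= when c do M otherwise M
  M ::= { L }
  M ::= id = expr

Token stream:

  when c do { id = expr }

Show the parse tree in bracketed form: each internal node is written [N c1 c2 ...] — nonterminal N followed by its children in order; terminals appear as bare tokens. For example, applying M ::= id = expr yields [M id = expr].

[S [U when c do [S [M { [L [S [M id = expr]]] }]]]]

S
U
when c do S
when c do M
when c do { L }
when c do { S }
when c do { M }
when c do { id = expr }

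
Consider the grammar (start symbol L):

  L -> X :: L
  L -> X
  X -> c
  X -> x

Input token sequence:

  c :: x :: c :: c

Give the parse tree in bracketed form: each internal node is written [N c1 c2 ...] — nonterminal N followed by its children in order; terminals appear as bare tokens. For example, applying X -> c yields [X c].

L
X :: L
c :: L
c :: X :: L
c :: x :: L
c :: x :: X :: L
c :: x :: c :: L
c :: x :: c :: X
c :: x :: c :: c

[L [X c] :: [L [X x] :: [L [X c] :: [L [X c]]]]]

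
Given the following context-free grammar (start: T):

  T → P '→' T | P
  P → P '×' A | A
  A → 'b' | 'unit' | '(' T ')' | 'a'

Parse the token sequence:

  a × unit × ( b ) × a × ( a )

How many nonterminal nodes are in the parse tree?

[T [P [P [P [P [P [A a]] × [A unit]] × [A ( [T [P [A b]]] )]] × [A a]] × [A ( [T [P [A a]]] )]]]

17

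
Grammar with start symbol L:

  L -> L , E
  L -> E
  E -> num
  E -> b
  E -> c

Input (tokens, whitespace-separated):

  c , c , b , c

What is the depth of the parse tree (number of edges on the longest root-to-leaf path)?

[L [L [L [L [E c]] , [E c]] , [E b]] , [E c]]

5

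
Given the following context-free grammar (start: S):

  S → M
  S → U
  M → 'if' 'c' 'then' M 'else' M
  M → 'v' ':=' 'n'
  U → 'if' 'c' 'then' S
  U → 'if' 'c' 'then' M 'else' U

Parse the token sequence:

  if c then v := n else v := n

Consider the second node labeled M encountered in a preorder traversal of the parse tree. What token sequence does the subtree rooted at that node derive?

v := n

[S [M if c then [M v := n] else [M v := n]]]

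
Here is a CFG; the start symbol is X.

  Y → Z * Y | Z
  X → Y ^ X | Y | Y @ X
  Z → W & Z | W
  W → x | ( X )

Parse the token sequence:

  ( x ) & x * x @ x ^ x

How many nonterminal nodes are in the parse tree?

21

[X [Y [Z [W ( [X [Y [Z [W x]]]] )] & [Z [W x]]] * [Y [Z [W x]]]] @ [X [Y [Z [W x]]] ^ [X [Y [Z [W x]]]]]]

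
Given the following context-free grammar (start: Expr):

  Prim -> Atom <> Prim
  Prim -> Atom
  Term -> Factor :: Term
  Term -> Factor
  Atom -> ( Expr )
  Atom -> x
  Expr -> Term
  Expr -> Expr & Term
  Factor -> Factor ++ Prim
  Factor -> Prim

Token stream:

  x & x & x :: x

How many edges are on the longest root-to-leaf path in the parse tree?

7

[Expr [Expr [Expr [Term [Factor [Prim [Atom x]]]]] & [Term [Factor [Prim [Atom x]]]]] & [Term [Factor [Prim [Atom x]]] :: [Term [Factor [Prim [Atom x]]]]]]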